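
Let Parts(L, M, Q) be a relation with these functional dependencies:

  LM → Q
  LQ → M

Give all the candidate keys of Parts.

{L, M}, {L, Q}

Attribute L never appears on the right-hand side of any dependency, so L must belong to every candidate key.
{L}⁺ = {L}, which is not all of the schema, so we must add further attributes.
{L, M}⁺: LM→Q adds Q → {L, M, Q}. Minimal: {M}⁺ = {M}; {L}⁺ = {L} — none reach the full schema.
{L, Q}⁺: LQ→M adds M → {L, M, Q}. Minimal: {Q}⁺ = {Q}; {L}⁺ = {L} — none reach the full schema.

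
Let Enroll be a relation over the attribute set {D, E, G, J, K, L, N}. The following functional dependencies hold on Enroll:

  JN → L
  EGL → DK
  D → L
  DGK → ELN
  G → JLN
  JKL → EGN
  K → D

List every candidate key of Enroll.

{E, G}⁺: G→JLN adds J, L, N; EGL→DK adds D, K → {D, E, G, J, K, L, N}. Minimal: {G}⁺ = {G, J, L, N}; {E}⁺ = {E} — none reach the full schema.
{G, K}⁺: G→JLN adds J, L, N; JKL→EGN adds E; K→D adds D → {D, E, G, J, K, L, N}. Minimal: {K}⁺ = {D, K, L}; {G}⁺ = {G, J, L, N} — none reach the full schema.
{J, K}⁺: K→D adds D; D→L adds L; JKL→EGN adds E, G, N → {D, E, G, J, K, L, N}. Minimal: {K}⁺ = {D, K, L}; {J}⁺ = {J} — none reach the full schema.
Any other superkey contains one of these as a subset, so there are no further candidate keys.

(E, G), (G, K), (J, K)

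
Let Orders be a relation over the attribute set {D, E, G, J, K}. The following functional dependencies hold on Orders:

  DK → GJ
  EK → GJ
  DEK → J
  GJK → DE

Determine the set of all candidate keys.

Attribute K never appears on the right-hand side of any dependency, so K must belong to every candidate key.
{K}⁺ = {K}, which is not all of the schema, so we must add further attributes.
{D, K}⁺: DK→GJ adds G, J; GJK→DE adds E → {D, E, G, J, K}. Minimal: {K}⁺ = {K}; {D}⁺ = {D} — none reach the full schema.
{E, K}⁺: EK→GJ adds G, J; GJK→DE adds D → {D, E, G, J, K}. Minimal: {K}⁺ = {K}; {E}⁺ = {E} — none reach the full schema.
{G, J, K}⁺: GJK→DE adds D, E → {D, E, G, J, K}. Minimal: {J, K}⁺ = {J, K}; {G, K}⁺ = {G, K}; {G, J}⁺ = {G, J} — none reach the full schema.

DK, EK, GJK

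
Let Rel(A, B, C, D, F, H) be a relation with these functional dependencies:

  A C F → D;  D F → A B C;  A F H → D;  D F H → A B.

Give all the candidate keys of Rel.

(A, F, H); (D, F, H)

{A, F, H}⁺: AFH→D adds D; DFH→AB adds B; DF→ABC adds C → {A, B, C, D, F, H}. Minimal: {F, H}⁺ = {F, H}; {A, H}⁺ = {A, H}; {A, F}⁺ = {A, F} — none reach the full schema.
{D, F, H}⁺: DF→ABC adds A, B, C → {A, B, C, D, F, H}. Minimal: {F, H}⁺ = {F, H}; {D, H}⁺ = {D, H}; {D, F}⁺ = {A, B, C, D, F} — none reach the full schema.
Any other superkey contains one of these as a subset, so there are no further candidate keys.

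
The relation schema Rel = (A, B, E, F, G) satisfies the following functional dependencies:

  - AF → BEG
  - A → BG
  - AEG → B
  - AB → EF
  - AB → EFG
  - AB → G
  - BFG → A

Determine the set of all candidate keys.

{A}⁺: A→BG adds B, G; AB→EF adds E, F → {A, B, E, F, G}.
{B, F, G}⁺: BFG→A adds A; AF→BEG adds E → {A, B, E, F, G}.
Any other superkey contains one of these as a subset, so there are no further candidate keys.

{A}; {B, F, G}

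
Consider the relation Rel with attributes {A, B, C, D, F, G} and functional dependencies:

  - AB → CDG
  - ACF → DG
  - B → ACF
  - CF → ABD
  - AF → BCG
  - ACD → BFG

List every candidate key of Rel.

{B}; {A, F}; {C, F}; {A, C, D}

{B}⁺: B→ACF adds A, C, F; CF→ABD adds D; AF→BCG adds G → {A, B, C, D, F, G}.
{A, F}⁺: AF→BCG adds B, C, G; AB→CDG adds D → {A, B, C, D, F, G}. Minimal: {F}⁺ = {F}; {A}⁺ = {A} — none reach the full schema.
{C, F}⁺: CF→ABD adds A, B, D; AF→BCG adds G → {A, B, C, D, F, G}. Minimal: {F}⁺ = {F}; {C}⁺ = {C} — none reach the full schema.
{A, C, D}⁺: ACD→BFG adds B, F, G → {A, B, C, D, F, G}. Minimal: {C, D}⁺ = {C, D}; {A, D}⁺ = {A, D}; {A, C}⁺ = {A, C} — none reach the full schema.
Any other superkey contains one of these as a subset, so there are no further candidate keys.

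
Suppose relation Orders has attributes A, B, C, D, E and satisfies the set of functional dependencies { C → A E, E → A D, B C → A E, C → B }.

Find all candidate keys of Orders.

Attribute C never appears on the right-hand side of any dependency, so C must belong to every candidate key.
{C}⁺ = {A, B, C, D, E}, which is all of the schema, so {C} is the only candidate key.

{C}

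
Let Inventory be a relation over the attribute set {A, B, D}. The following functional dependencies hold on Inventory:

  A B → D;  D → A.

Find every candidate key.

(A, B), (B, D)

Attribute B never appears on the right-hand side of any dependency, so B must belong to every candidate key.
{B}⁺ = {B}, which is not all of the schema, so we must add further attributes.
{A, B}⁺: AB→D adds D → {A, B, D}. Minimal: {B}⁺ = {B}; {A}⁺ = {A} — none reach the full schema.
{B, D}⁺: D→A adds A → {A, B, D}. Minimal: {D}⁺ = {A, D}; {B}⁺ = {B} — none reach the full schema.
Any other superkey contains one of these as a subset, so there are no further candidate keys.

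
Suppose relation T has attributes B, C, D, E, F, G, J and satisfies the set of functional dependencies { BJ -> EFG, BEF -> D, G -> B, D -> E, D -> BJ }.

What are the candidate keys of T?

{C, D}, {B, C, J}, {C, G, J}, {B, C, E, F}, {C, E, F, G}

Attribute C never appears on the right-hand side of any dependency, so C must belong to every candidate key.
{C}⁺ = {C}, which is not all of the schema, so we must add further attributes.
{C, D}⁺: D→E adds E; D→BJ adds B, J; BJ→EFG adds F, G → {B, C, D, E, F, G, J}.
{B, C, J}⁺: BJ→EFG adds E, F, G; BEF→D adds D → {B, C, D, E, F, G, J}.
{C, G, J}⁺: G→B adds B; BJ→EFG adds E, F; BEF→D adds D → {B, C, D, E, F, G, J}.
{B, C, E, F}⁺: BEF→D adds D; D→BJ adds J; BJ→EFG adds G → {B, C, D, E, F, G, J}.
{C, E, F, G}⁺: G→B adds B; BEF→D adds D; D→BJ adds J → {B, C, D, E, F, G, J}.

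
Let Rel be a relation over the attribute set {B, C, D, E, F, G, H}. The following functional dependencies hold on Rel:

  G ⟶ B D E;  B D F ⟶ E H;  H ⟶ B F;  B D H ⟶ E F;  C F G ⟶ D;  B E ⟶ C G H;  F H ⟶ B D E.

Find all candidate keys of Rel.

{G}⁺: G→BDE adds B, D, E; BE→CGH adds C, H; H→BF adds F → {B, C, D, E, F, G, H}.
{H}⁺: H→BF adds B, F; FH→BDE adds D, E; BE→CGH adds C, G → {B, C, D, E, F, G, H}.
{B, E}⁺: BE→CGH adds C, G, H; G→BDE adds D; H→BF adds F → {B, C, D, E, F, G, H}.
{B, D, F}⁺: BDF→EH adds E, H; BE→CGH adds C, G → {B, C, D, E, F, G, H}.

(G), (H), (B, E), (B, D, F)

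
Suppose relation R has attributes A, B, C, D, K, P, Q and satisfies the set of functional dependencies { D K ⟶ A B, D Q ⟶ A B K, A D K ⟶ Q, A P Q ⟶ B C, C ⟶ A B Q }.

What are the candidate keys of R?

{C, D, P}⁺: C→ABQ adds A, B, Q; DQ→ABK adds K → {A, B, C, D, K, P, Q}. Minimal: {D, P}⁺ = {D, P}; {C, P}⁺ = {A, B, C, P, Q}; {C, D}⁺ = {A, B, C, D, K, Q} — none reach the full schema.
{D, K, P}⁺: DK→AB adds A, B; ADK→Q adds Q; APQ→BC adds C → {A, B, C, D, K, P, Q}. Minimal: {K, P}⁺ = {K, P}; {D, P}⁺ = {D, P}; {D, K}⁺ = {A, B, D, K, Q} — none reach the full schema.
{D, P, Q}⁺: DQ→ABK adds A, B, K; APQ→BC adds C → {A, B, C, D, K, P, Q}. Minimal: {P, Q}⁺ = {P, Q}; {D, Q}⁺ = {A, B, D, K, Q}; {D, P}⁺ = {D, P} — none reach the full schema.
Any other superkey contains one of these as a subset, so there are no further candidate keys.

{C, D, P}, {D, K, P}, {D, P, Q}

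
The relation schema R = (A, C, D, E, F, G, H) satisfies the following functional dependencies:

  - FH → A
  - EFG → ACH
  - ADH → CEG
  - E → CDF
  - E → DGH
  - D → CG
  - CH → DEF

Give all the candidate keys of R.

{E}⁺: E→CDF adds C, D, F; E→DGH adds G, H; FH→A adds A → {A, C, D, E, F, G, H}.
{C, H}⁺: CH→DEF adds D, E, F; FH→A adds A; ADH→CEG adds G → {A, C, D, E, F, G, H}.
{D, H}⁺: D→CG adds C, G; CH→DEF adds E, F; FH→A adds A → {A, C, D, E, F, G, H}.

E; CH; DH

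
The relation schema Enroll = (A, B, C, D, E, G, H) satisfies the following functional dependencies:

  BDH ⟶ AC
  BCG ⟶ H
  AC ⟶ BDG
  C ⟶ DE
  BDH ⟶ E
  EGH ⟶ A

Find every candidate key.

(A, C), (B, C, G), (B, C, H), (B, D, H), (C, G, H)

{A, C}⁺: AC→BDG adds B, D, G; C→DE adds E; BCG→H adds H → {A, B, C, D, E, G, H}. Minimal: {C}⁺ = {C, D, E}; {A}⁺ = {A} — none reach the full schema.
{B, C, G}⁺: BCG→H adds H; C→DE adds D, E; EGH→A adds A → {A, B, C, D, E, G, H}. Minimal: {C, G}⁺ = {C, D, E, G}; {B, G}⁺ = {B, G}; {B, C}⁺ = {B, C, D, E} — none reach the full schema.
{B, C, H}⁺: C→DE adds D, E; BDH→AC adds A; AC→BDG adds G → {A, B, C, D, E, G, H}. Minimal: {C, H}⁺ = {C, D, E, H}; {B, H}⁺ = {B, H}; {B, C}⁺ = {B, C, D, E} — none reach the full schema.
{B, D, H}⁺: BDH→AC adds A, C; AC→BDG adds G; C→DE adds E → {A, B, C, D, E, G, H}. Minimal: {D, H}⁺ = {D, H}; {B, H}⁺ = {B, H}; {B, D}⁺ = {B, D} — none reach the full schema.
{C, G, H}⁺: C→DE adds D, E; EGH→A adds A; AC→BDG adds B → {A, B, C, D, E, G, H}. Minimal: {G, H}⁺ = {G, H}; {C, H}⁺ = {C, D, E, H}; {C, G}⁺ = {C, D, E, G} — none reach the full schema.
Any other superkey contains one of these as a subset, so there are no further candidate keys.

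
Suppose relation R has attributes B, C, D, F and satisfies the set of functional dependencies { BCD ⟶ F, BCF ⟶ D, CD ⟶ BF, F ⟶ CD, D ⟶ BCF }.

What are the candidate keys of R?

D, F

{D}⁺: D→BCF adds B, C, F → {B, C, D, F}.
{F}⁺: F→CD adds C, D; D→BCF adds B → {B, C, D, F}.
Any other superkey contains one of these as a subset, so there are no further candidate keys.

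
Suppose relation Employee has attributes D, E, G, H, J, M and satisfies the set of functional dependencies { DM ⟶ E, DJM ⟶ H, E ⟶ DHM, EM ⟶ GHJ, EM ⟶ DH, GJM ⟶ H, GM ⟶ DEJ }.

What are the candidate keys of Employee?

{E}, {D, M}, {G, M}

{E}⁺: E→DHM adds D, H, M; EM→GHJ adds G, J → {D, E, G, H, J, M}.
{D, M}⁺: DM→E adds E; E→DHM adds H; EM→GHJ adds G, J → {D, E, G, H, J, M}.
{G, M}⁺: GM→DEJ adds D, E, J; DJM→H adds H → {D, E, G, H, J, M}.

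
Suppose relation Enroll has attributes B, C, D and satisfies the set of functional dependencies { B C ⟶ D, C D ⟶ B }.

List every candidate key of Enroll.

Attribute C never appears on the right-hand side of any dependency, so C must belong to every candidate key.
{C}⁺ = {C}, which is not all of the schema, so we must add further attributes.
{B, C}⁺: BC→D adds D → {B, C, D}. Minimal: {C}⁺ = {C}; {B}⁺ = {B} — none reach the full schema.
{C, D}⁺: CD→B adds B → {B, C, D}. Minimal: {D}⁺ = {D}; {C}⁺ = {C} — none reach the full schema.

(B, C), (C, D)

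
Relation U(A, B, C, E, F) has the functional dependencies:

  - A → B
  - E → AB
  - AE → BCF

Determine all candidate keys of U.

{E}⁺: E→AB adds A, B; AE→BCF adds C, F → {A, B, C, E, F}.

E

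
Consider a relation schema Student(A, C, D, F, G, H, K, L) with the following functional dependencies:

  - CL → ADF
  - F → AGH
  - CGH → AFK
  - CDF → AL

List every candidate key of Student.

(C, L), (C, D, F), (C, D, G, H)

{C, L}⁺: CL→ADF adds A, D, F; F→AGH adds G, H; CGH→AFK adds K → {A, C, D, F, G, H, K, L}. Minimal: {L}⁺ = {L}; {C}⁺ = {C} — none reach the full schema.
{C, D, F}⁺: F→AGH adds A, G, H; CGH→AFK adds K; CDF→AL adds L → {A, C, D, F, G, H, K, L}. Minimal: {D, F}⁺ = {A, D, F, G, H}; {C, F}⁺ = {A, C, F, G, H, K}; {C, D}⁺ = {C, D} — none reach the full schema.
{C, D, G, H}⁺: CGH→AFK adds A, F, K; CDF→AL adds L → {A, C, D, F, G, H, K, L}. Minimal: {D, G, H}⁺ = {D, G, H}; {C, G, H}⁺ = {A, C, F, G, H, K}; {C, D, H}⁺ = {C, D, H}; … — none reach the full schema.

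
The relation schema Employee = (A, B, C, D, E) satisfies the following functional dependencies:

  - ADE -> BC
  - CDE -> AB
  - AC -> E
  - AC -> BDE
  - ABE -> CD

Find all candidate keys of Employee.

{A, C}⁺: AC→E adds E; AC→BDE adds B, D → {A, B, C, D, E}. Minimal: {C}⁺ = {C}; {A}⁺ = {A} — none reach the full schema.
{A, B, E}⁺: ABE→CD adds C, D → {A, B, C, D, E}. Minimal: {B, E}⁺ = {B, E}; {A, E}⁺ = {A, E}; {A, B}⁺ = {A, B} — none reach the full schema.
{A, D, E}⁺: ADE→BC adds B, C → {A, B, C, D, E}. Minimal: {D, E}⁺ = {D, E}; {A, E}⁺ = {A, E}; {A, D}⁺ = {A, D} — none reach the full schema.
{C, D, E}⁺: CDE→AB adds A, B → {A, B, C, D, E}. Minimal: {D, E}⁺ = {D, E}; {C, E}⁺ = {C, E}; {C, D}⁺ = {C, D} — none reach the full schema.
Any other superkey contains one of these as a subset, so there are no further candidate keys.

AC, ABE, ADE, CDE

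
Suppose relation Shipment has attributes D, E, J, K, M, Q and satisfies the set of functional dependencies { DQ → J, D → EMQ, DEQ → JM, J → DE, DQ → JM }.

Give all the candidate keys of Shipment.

(D, K), (J, K)

Attribute K never appears on the right-hand side of any dependency, so K must belong to every candidate key.
{K}⁺ = {K}, which is not all of the schema, so we must add further attributes.
{D, K}⁺: D→EMQ adds E, M, Q; DEQ→JM adds J → {D, E, J, K, M, Q}. Minimal: {K}⁺ = {K}; {D}⁺ = {D, E, J, M, Q} — none reach the full schema.
{J, K}⁺: J→DE adds D, E; D→EMQ adds M, Q → {D, E, J, K, M, Q}. Minimal: {K}⁺ = {K}; {J}⁺ = {D, E, J, M, Q} — none reach the full schema.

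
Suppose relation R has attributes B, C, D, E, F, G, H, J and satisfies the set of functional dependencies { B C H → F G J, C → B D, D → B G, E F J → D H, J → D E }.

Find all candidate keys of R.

Attribute C never appears on the right-hand side of any dependency, so C must belong to every candidate key.
{C}⁺ = {B, C, D, G}, which is not all of the schema, so we must add further attributes.
{C, H}⁺: C→BD adds B, D; D→BG adds G; BCH→FGJ adds F, J; J→DE adds E → {B, C, D, E, F, G, H, J}.
{C, F, J}⁺: C→BD adds B, D; D→BG adds G; J→DE adds E; EFJ→DH adds H → {B, C, D, E, F, G, H, J}.

(C, H); (C, F, J)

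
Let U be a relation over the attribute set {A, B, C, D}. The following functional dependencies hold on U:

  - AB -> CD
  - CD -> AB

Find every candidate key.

{A, B}, {C, D}

{A, B}⁺: AB→CD adds C, D → {A, B, C, D}. Minimal: {B}⁺ = {B}; {A}⁺ = {A} — none reach the full schema.
{C, D}⁺: CD→AB adds A, B → {A, B, C, D}. Minimal: {D}⁺ = {D}; {C}⁺ = {C} — none reach the full schema.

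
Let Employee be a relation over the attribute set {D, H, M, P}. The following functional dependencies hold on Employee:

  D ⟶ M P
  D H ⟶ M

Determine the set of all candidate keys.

{D, H}⁺: D→MP adds M, P → {D, H, M, P}. Minimal: {H}⁺ = {H}; {D}⁺ = {D, M, P} — none reach the full schema.

{D, H}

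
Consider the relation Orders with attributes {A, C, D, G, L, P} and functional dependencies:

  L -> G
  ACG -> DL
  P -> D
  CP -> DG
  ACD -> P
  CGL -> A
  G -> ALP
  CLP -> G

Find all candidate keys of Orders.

Attribute C never appears on the right-hand side of any dependency, so C must belong to every candidate key.
{C}⁺ = {C}, which is not all of the schema, so we must add further attributes.
{C, G}⁺: G→ALP adds A, L, P; ACG→DL adds D → {A, C, D, G, L, P}. Minimal: {G}⁺ = {A, D, G, L, P}; {C}⁺ = {C} — none reach the full schema.
{C, L}⁺: L→G adds G; CGL→A adds A; G→ALP adds P; ACG→DL adds D → {A, C, D, G, L, P}. Minimal: {L}⁺ = {A, D, G, L, P}; {C}⁺ = {C} — none reach the full schema.
{C, P}⁺: P→D adds D; CP→DG adds G; G→ALP adds A, L → {A, C, D, G, L, P}. Minimal: {P}⁺ = {D, P}; {C}⁺ = {C} — none reach the full schema.
{A, C, D}⁺: ACD→P adds P; CP→DG adds G; G→ALP adds L → {A, C, D, G, L, P}. Minimal: {C, D}⁺ = {C, D}; {A, D}⁺ = {A, D}; {A, C}⁺ = {A, C} — none reach the full schema.
Any other superkey contains one of these as a subset, so there are no further candidate keys.

(C, G), (C, L), (C, P), (A, C, D)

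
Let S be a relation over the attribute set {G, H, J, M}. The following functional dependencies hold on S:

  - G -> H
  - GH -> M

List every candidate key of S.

Attributes G, J never appear on any right-hand side, so every candidate key must contain {G, J}.
{G, J}⁺ = {G, H, J, M}, which is all of the schema, so {G, J} is the only candidate key.

(G, J)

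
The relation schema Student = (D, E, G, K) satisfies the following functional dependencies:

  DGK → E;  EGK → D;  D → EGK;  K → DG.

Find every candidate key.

{D}⁺: D→EGK adds E, G, K → {D, E, G, K}.
{K}⁺: K→DG adds D, G; DGK→E adds E → {D, E, G, K}.
Any other superkey contains one of these as a subset, so there are no further candidate keys.

(D); (K)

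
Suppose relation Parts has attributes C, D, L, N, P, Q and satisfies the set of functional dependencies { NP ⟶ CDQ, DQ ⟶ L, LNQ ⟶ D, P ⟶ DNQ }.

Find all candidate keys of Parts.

Attribute P never appears on the right-hand side of any dependency, so P must belong to every candidate key.
{P}⁺ = {C, D, L, N, P, Q}, which is all of the schema, so {P} is the only candidate key.

{P}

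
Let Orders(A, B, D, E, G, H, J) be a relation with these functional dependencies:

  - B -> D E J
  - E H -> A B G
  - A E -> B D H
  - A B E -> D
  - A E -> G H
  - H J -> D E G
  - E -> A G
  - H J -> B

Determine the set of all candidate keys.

{B}⁺: B→DEJ adds D, E, J; E→AG adds A, G; AE→BDH adds H → {A, B, D, E, G, H, J}.
{E}⁺: E→AG adds A, G; AE→BDH adds B, D, H; B→DEJ adds J → {A, B, D, E, G, H, J}.
{H, J}⁺: HJ→DEG adds D, E, G; E→AG adds A; HJ→B adds B → {A, B, D, E, G, H, J}. Minimal: {J}⁺ = {J}; {H}⁺ = {H} — none reach the full schema.

{B}, {E}, {H, J}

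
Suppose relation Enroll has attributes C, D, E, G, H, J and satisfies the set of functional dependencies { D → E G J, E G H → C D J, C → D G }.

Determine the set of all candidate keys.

{C, H}, {D, H}, {E, G, H}

Attribute H never appears on the right-hand side of any dependency, so H must belong to every candidate key.
{H}⁺ = {H}, which is not all of the schema, so we must add further attributes.
{C, H}⁺: C→DG adds D, G; D→EGJ adds E, J → {C, D, E, G, H, J}. Minimal: {H}⁺ = {H}; {C}⁺ = {C, D, E, G, J} — none reach the full schema.
{D, H}⁺: D→EGJ adds E, G, J; EGH→CDJ adds C → {C, D, E, G, H, J}. Minimal: {H}⁺ = {H}; {D}⁺ = {D, E, G, J} — none reach the full schema.
{E, G, H}⁺: EGH→CDJ adds C, D, J → {C, D, E, G, H, J}. Minimal: {G, H}⁺ = {G, H}; {E, H}⁺ = {E, H}; {E, G}⁺ = {E, G} — none reach the full schema.
Any other superkey contains one of these as a subset, so there are no further candidate keys.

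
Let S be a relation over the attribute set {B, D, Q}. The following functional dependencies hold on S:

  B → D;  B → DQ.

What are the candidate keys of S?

Attribute B never appears on the right-hand side of any dependency, so B must belong to every candidate key.
{B}⁺ = {B, D, Q}, which is all of the schema, so {B} is the only candidate key.

B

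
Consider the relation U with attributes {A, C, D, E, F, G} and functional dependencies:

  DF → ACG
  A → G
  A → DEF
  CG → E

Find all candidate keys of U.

{A}⁺: A→G adds G; A→DEF adds D, E, F; DF→ACG adds C → {A, C, D, E, F, G}.
{D, F}⁺: DF→ACG adds A, C, G; A→DEF adds E → {A, C, D, E, F, G}. Minimal: {F}⁺ = {F}; {D}⁺ = {D} — none reach the full schema.

(A), (D, F)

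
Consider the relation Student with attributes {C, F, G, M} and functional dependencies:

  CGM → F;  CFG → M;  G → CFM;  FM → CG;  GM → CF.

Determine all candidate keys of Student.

{G}; {F, M}

{G}⁺: G→CFM adds C, F, M → {C, F, G, M}.
{F, M}⁺: FM→CG adds C, G → {C, F, G, M}. Minimal: {M}⁺ = {M}; {F}⁺ = {F} — none reach the full schema.
Any other superkey contains one of these as a subset, so there are no further candidate keys.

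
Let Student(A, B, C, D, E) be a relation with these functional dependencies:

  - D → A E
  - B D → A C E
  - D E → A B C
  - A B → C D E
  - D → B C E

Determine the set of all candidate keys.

{D}, {A, B}

{D}⁺: D→AE adds A, E; DE→ABC adds B, C → {A, B, C, D, E}.
{A, B}⁺: AB→CDE adds C, D, E → {A, B, C, D, E}. Minimal: {B}⁺ = {B}; {A}⁺ = {A} — none reach the full schema.
Any other superkey contains one of these as a subset, so there are no further candidate keys.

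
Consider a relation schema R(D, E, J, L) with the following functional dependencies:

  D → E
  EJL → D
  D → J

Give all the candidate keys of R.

Attribute L never appears on the right-hand side of any dependency, so L must belong to every candidate key.
{L}⁺ = {L}, which is not all of the schema, so we must add further attributes.
{D, L}⁺: D→E adds E; D→J adds J → {D, E, J, L}. Minimal: {L}⁺ = {L}; {D}⁺ = {D, E, J} — none reach the full schema.
{E, J, L}⁺: EJL→D adds D → {D, E, J, L}. Minimal: {J, L}⁺ = {J, L}; {E, L}⁺ = {E, L}; {E, J}⁺ = {E, J} — none reach the full schema.

{D, L}, {E, J, L}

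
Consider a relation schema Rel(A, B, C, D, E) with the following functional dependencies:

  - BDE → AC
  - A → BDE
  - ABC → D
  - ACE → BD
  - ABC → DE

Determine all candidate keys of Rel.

A, BDE

{A}⁺: A→BDE adds B, D, E; BDE→AC adds C → {A, B, C, D, E}.
{B, D, E}⁺: BDE→AC adds A, C → {A, B, C, D, E}. Minimal: {D, E}⁺ = {D, E}; {B, E}⁺ = {B, E}; {B, D}⁺ = {B, D} — none reach the full schema.
Any other superkey contains one of these as a subset, so there are no further candidate keys.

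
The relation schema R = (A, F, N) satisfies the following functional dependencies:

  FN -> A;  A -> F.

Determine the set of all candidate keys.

{A, N}, {F, N}

{A, N}⁺: A→F adds F → {A, F, N}. Minimal: {N}⁺ = {N}; {A}⁺ = {A, F} — none reach the full schema.
{F, N}⁺: FN→A adds A → {A, F, N}. Minimal: {N}⁺ = {N}; {F}⁺ = {F} — none reach the full schema.
Any other superkey contains one of these as a subset, so there are no further candidate keys.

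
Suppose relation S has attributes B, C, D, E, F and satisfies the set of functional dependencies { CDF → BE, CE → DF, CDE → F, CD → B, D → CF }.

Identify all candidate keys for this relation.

(D), (C, E)

{D}⁺: D→CF adds C, F; CDF→BE adds B, E → {B, C, D, E, F}.
{C, E}⁺: CE→DF adds D, F; CD→B adds B → {B, C, D, E, F}. Minimal: {E}⁺ = {E}; {C}⁺ = {C} — none reach the full schema.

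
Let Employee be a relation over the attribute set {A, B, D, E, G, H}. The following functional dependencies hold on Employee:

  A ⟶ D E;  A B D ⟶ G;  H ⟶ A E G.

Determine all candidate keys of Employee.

{B, H}

Attributes B, H never appear on any right-hand side, so every candidate key must contain {B, H}.
{B, H}⁺ = {A, B, D, E, G, H}, which is all of the schema, so {B, H} is the only candidate key.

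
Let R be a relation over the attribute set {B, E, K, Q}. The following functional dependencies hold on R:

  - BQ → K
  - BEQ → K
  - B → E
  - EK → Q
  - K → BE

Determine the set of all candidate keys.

{K}, {B, Q}

{K}⁺: K→BE adds B, E; EK→Q adds Q → {B, E, K, Q}.
{B, Q}⁺: BQ→K adds K; B→E adds E → {B, E, K, Q}. Minimal: {Q}⁺ = {Q}; {B}⁺ = {B, E} — none reach the full schema.
Any other superkey contains one of these as a subset, so there are no further candidate keys.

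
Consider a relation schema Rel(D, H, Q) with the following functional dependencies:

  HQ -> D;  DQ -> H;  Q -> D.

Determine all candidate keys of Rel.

(Q)

{Q}⁺: Q→D adds D; DQ→H adds H → {D, H, Q}.
No other minimal superkey exists.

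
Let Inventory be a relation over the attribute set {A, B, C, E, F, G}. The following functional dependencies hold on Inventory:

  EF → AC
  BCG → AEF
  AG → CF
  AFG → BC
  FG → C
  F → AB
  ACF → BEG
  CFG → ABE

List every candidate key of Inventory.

AG, CF, EF, FG, BCG

{A, G}⁺: AG→CF adds C, F; AFG→BC adds B; ACF→BEG adds E → {A, B, C, E, F, G}.
{C, F}⁺: F→AB adds A, B; ACF→BEG adds E, G → {A, B, C, E, F, G}.
{E, F}⁺: EF→AC adds A, C; F→AB adds B; ACF→BEG adds G → {A, B, C, E, F, G}.
{F, G}⁺: FG→C adds C; F→AB adds A, B; ACF→BEG adds E → {A, B, C, E, F, G}.
{B, C, G}⁺: BCG→AEF adds A, E, F → {A, B, C, E, F, G}.
Any other superkey contains one of these as a subset, so there are no further candidate keys.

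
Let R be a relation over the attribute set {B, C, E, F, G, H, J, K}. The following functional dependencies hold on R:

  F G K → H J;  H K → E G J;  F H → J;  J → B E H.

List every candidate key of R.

{C, F, G, K}⁺: FGK→HJ adds H, J; HK→EGJ adds E; J→BEH adds B → {B, C, E, F, G, H, J, K}. Minimal: {F, G, K}⁺ = {B, E, F, G, H, J, K}; {C, G, K}⁺ = {C, G, K}; {C, F, K}⁺ = {C, F, K}; … — none reach the full schema.
{C, F, H, K}⁺: HK→EGJ adds E, G, J; J→BEH adds B → {B, C, E, F, G, H, J, K}. Minimal: {F, H, K}⁺ = {B, E, F, G, H, J, K}; {C, H, K}⁺ = {B, C, E, G, H, J, K}; {C, F, K}⁺ = {C, F, K}; … — none reach the full schema.
{C, F, J, K}⁺: J→BEH adds B, E, H; HK→EGJ adds G → {B, C, E, F, G, H, J, K}. Minimal: {F, J, K}⁺ = {B, E, F, G, H, J, K}; {C, J, K}⁺ = {B, C, E, G, H, J, K}; {C, F, K}⁺ = {C, F, K}; … — none reach the full schema.

{C, F, G, K}, {C, F, H, K}, {C, F, J, K}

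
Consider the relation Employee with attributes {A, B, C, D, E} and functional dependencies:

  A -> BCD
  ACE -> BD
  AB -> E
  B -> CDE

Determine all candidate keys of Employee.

{A}⁺: A→BCD adds B, C, D; AB→E adds E → {A, B, C, D, E}.

A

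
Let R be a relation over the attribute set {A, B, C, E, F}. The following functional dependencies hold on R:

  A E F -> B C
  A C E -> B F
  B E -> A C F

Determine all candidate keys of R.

BE, ACE, AEF

Attribute E never appears on the right-hand side of any dependency, so E must belong to every candidate key.
{E}⁺ = {E}, which is not all of the schema, so we must add further attributes.
{B, E}⁺: BE→ACF adds A, C, F → {A, B, C, E, F}.
{A, C, E}⁺: ACE→BF adds B, F → {A, B, C, E, F}.
{A, E, F}⁺: AEF→BC adds B, C → {A, B, C, E, F}.
Any other superkey contains one of these as a subset, so there are no further candidate keys.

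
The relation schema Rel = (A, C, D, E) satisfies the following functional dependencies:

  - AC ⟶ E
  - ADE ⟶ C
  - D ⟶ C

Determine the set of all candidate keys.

AD

Attributes A, D never appear on any right-hand side, so every candidate key must contain {A, D}.
{A, D}⁺ = {A, C, D, E}, which is all of the schema, so {A, D} is the only candidate key.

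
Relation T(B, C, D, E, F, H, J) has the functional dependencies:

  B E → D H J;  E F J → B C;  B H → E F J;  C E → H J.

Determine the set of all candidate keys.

{B, E}⁺: BE→DHJ adds D, H, J; BH→EFJ adds F; EFJ→BC adds C → {B, C, D, E, F, H, J}. Minimal: {E}⁺ = {E}; {B}⁺ = {B} — none reach the full schema.
{B, H}⁺: BH→EFJ adds E, F, J; BE→DHJ adds D; EFJ→BC adds C → {B, C, D, E, F, H, J}. Minimal: {H}⁺ = {H}; {B}⁺ = {B} — none reach the full schema.
{C, E, F}⁺: CE→HJ adds H, J; EFJ→BC adds B; BE→DHJ adds D → {B, C, D, E, F, H, J}. Minimal: {E, F}⁺ = {E, F}; {C, F}⁺ = {C, F}; {C, E}⁺ = {C, E, H, J} — none reach the full schema.
{E, F, J}⁺: EFJ→BC adds B, C; CE→HJ adds H; BE→DHJ adds D → {B, C, D, E, F, H, J}. Minimal: {F, J}⁺ = {F, J}; {E, J}⁺ = {E, J}; {E, F}⁺ = {E, F} — none reach the full schema.
Any other superkey contains one of these as a subset, so there are no further candidate keys.

(B, E), (B, H), (C, E, F), (E, F, J)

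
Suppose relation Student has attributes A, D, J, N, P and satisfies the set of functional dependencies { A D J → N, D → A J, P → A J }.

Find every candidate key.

(D, P)

Attributes D, P never appear on any right-hand side, so every candidate key must contain {D, P}.
{D, P}⁺ = {A, D, J, N, P}, which is all of the schema, so {D, P} is the only candidate key.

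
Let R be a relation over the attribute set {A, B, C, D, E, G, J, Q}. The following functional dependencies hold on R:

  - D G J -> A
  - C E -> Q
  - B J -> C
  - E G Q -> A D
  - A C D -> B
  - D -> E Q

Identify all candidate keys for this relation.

Attributes G, J never appear on any right-hand side, so every candidate key must contain {G, J}.
{G, J}⁺ = {G, J}, which is not all of the schema, so we must add further attributes.
{B, D, G, J}⁺: DGJ→A adds A; BJ→C adds C; D→EQ adds E, Q → {A, B, C, D, E, G, J, Q}.
{B, E, G, J}⁺: BJ→C adds C; CE→Q adds Q; EGQ→AD adds A, D → {A, B, C, D, E, G, J, Q}.
{C, D, G, J}⁺: DGJ→A adds A; ACD→B adds B; D→EQ adds E, Q → {A, B, C, D, E, G, J, Q}.
{C, E, G, J}⁺: CE→Q adds Q; EGQ→AD adds A, D; ACD→B adds B → {A, B, C, D, E, G, J, Q}.

{B, D, G, J}; {B, E, G, J}; {C, D, G, J}; {C, E, G, J}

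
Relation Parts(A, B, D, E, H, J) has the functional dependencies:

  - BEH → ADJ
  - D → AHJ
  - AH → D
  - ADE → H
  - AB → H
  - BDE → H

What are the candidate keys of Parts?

(A, B, E), (B, D, E), (B, E, H)

Attributes B, E never appear on any right-hand side, so every candidate key must contain {B, E}.
{B, E}⁺ = {B, E}, which is not all of the schema, so we must add further attributes.
{A, B, E}⁺: AB→H adds H; BEH→ADJ adds D, J → {A, B, D, E, H, J}. Minimal: {B, E}⁺ = {B, E}; {A, E}⁺ = {A, E}; {A, B}⁺ = {A, B, D, H, J} — none reach the full schema.
{B, D, E}⁺: D→AHJ adds A, H, J → {A, B, D, E, H, J}. Minimal: {D, E}⁺ = {A, D, E, H, J}; {B, E}⁺ = {B, E}; {B, D}⁺ = {A, B, D, H, J} — none reach the full schema.
{B, E, H}⁺: BEH→ADJ adds A, D, J → {A, B, D, E, H, J}. Minimal: {E, H}⁺ = {E, H}; {B, H}⁺ = {B, H}; {B, E}⁺ = {B, E} — none reach the full schema.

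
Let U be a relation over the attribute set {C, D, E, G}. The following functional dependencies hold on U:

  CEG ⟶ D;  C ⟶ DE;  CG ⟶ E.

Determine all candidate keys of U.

{C, G}⁺: C→DE adds D, E → {C, D, E, G}.

{C, G}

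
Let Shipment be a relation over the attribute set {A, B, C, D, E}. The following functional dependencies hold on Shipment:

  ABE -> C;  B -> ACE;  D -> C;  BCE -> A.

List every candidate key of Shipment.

Attributes B, D never appear on any right-hand side, so every candidate key must contain {B, D}.
{B, D}⁺ = {A, B, C, D, E}, which is all of the schema, so {B, D} is the only candidate key.

BD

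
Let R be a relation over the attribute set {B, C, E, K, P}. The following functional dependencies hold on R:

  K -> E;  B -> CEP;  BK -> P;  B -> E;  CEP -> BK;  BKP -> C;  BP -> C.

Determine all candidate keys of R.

{B}⁺: B→CEP adds C, E, P; CEP→BK adds K → {B, C, E, K, P}.
{C, E, P}⁺: CEP→BK adds B, K → {B, C, E, K, P}. Minimal: {E, P}⁺ = {E, P}; {C, P}⁺ = {C, P}; {C, E}⁺ = {C, E} — none reach the full schema.
{C, K, P}⁺: K→E adds E; CEP→BK adds B → {B, C, E, K, P}. Minimal: {K, P}⁺ = {E, K, P}; {C, P}⁺ = {C, P}; {C, K}⁺ = {C, E, K} — none reach the full schema.

{B}; {C, E, P}; {C, K, P}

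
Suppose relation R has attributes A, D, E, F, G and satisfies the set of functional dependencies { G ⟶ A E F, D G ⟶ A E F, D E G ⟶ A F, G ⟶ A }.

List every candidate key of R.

DG

Attributes D, G never appear on any right-hand side, so every candidate key must contain {D, G}.
{D, G}⁺ = {A, D, E, F, G}, which is all of the schema, so {D, G} is the only candidate key.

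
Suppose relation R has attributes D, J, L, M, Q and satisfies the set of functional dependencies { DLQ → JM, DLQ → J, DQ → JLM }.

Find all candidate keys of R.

Attributes D, Q never appear on any right-hand side, so every candidate key must contain {D, Q}.
{D, Q}⁺ = {D, J, L, M, Q}, which is all of the schema, so {D, Q} is the only candidate key.

{D, Q}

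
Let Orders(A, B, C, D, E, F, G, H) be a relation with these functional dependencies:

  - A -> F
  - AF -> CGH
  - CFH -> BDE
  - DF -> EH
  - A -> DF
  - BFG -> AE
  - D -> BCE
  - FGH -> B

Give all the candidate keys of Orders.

{A}⁺: A→F adds F; AF→CGH adds C, G, H; CFH→BDE adds B, D, E → {A, B, C, D, E, F, G, H}.
{B, F, G}⁺: BFG→AE adds A, E; AF→CGH adds C, H; CFH→BDE adds D → {A, B, C, D, E, F, G, H}. Minimal: {F, G}⁺ = {F, G}; {B, G}⁺ = {B, G}; {B, F}⁺ = {B, F} — none reach the full schema.
{D, F, G}⁺: DF→EH adds E, H; D→BCE adds B, C; BFG→AE adds A → {A, B, C, D, E, F, G, H}. Minimal: {F, G}⁺ = {F, G}; {D, G}⁺ = {B, C, D, E, G}; {D, F}⁺ = {B, C, D, E, F, H} — none reach the full schema.
{F, G, H}⁺: FGH→B adds B; BFG→AE adds A, E; AF→CGH adds C; CFH→BDE adds D → {A, B, C, D, E, F, G, H}. Minimal: {G, H}⁺ = {G, H}; {F, H}⁺ = {F, H}; {F, G}⁺ = {F, G} — none reach the full schema.

(A), (B, F, G), (D, F, G), (F, G, H)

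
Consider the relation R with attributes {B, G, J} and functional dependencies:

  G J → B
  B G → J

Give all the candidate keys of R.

{B, G}⁺: BG→J adds J → {B, G, J}. Minimal: {G}⁺ = {G}; {B}⁺ = {B} — none reach the full schema.
{G, J}⁺: GJ→B adds B → {B, G, J}. Minimal: {J}⁺ = {J}; {G}⁺ = {G} — none reach the full schema.

BG; GJ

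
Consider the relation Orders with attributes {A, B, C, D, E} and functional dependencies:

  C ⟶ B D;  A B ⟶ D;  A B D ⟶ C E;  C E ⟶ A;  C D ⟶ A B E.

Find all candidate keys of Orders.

{C}; {A, B}

{C}⁺: C→BD adds B, D; CD→ABE adds A, E → {A, B, C, D, E}.
{A, B}⁺: AB→D adds D; ABD→CE adds C, E → {A, B, C, D, E}.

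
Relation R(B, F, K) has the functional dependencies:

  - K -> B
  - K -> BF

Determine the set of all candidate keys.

K

Attribute K never appears on the right-hand side of any dependency, so K must belong to every candidate key.
{K}⁺ = {B, F, K}, which is all of the schema, so {K} is the only candidate key.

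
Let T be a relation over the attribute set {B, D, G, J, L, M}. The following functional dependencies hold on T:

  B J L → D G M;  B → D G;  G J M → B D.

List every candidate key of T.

(B, J, L), (G, J, L, M)

Attributes J, L never appear on any right-hand side, so every candidate key must contain {J, L}.
{J, L}⁺ = {J, L}, which is not all of the schema, so we must add further attributes.
{B, J, L}⁺: BJL→DGM adds D, G, M → {B, D, G, J, L, M}. Minimal: {J, L}⁺ = {J, L}; {B, L}⁺ = {B, D, G, L}; {B, J}⁺ = {B, D, G, J} — none reach the full schema.
{G, J, L, M}⁺: GJM→BD adds B, D → {B, D, G, J, L, M}. Minimal: {J, L, M}⁺ = {J, L, M}; {G, L, M}⁺ = {G, L, M}; {G, J, M}⁺ = {B, D, G, J, M}; … — none reach the full schema.
Any other superkey contains one of these as a subset, so there are no further candidate keys.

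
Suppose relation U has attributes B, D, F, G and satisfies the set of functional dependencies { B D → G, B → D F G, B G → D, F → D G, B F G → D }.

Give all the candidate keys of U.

Attribute B never appears on the right-hand side of any dependency, so B must belong to every candidate key.
{B}⁺ = {B, D, F, G}, which is all of the schema, so {B} is the only candidate key.

{B}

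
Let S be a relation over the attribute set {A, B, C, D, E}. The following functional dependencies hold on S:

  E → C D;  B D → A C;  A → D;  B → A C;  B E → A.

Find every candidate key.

BE

Attributes B, E never appear on any right-hand side, so every candidate key must contain {B, E}.
{B, E}⁺ = {A, B, C, D, E}, which is all of the schema, so {B, E} is the only candidate key.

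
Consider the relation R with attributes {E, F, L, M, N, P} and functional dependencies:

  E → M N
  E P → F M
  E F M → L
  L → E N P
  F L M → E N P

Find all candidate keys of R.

(L), (E, F), (E, P)

{L}⁺: L→ENP adds E, N, P; E→MN adds M; EP→FM adds F → {E, F, L, M, N, P}.
{E, F}⁺: E→MN adds M, N; EFM→L adds L; L→ENP adds P → {E, F, L, M, N, P}. Minimal: {F}⁺ = {F}; {E}⁺ = {E, M, N} — none reach the full schema.
{E, P}⁺: E→MN adds M, N; EP→FM adds F; EFM→L adds L → {E, F, L, M, N, P}. Minimal: {P}⁺ = {P}; {E}⁺ = {E, M, N} — none reach the full schema.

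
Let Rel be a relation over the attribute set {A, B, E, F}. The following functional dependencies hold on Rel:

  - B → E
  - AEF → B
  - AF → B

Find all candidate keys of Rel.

{A, F}⁺: AF→B adds B; B→E adds E → {A, B, E, F}. Minimal: {F}⁺ = {F}; {A}⁺ = {A} — none reach the full schema.

(A, F)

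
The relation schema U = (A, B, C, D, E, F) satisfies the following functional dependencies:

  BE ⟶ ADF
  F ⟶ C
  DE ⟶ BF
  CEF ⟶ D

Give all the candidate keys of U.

(B, E), (D, E), (E, F)

Attribute E never appears on the right-hand side of any dependency, so E must belong to every candidate key.
{E}⁺ = {E}, which is not all of the schema, so we must add further attributes.
{B, E}⁺: BE→ADF adds A, D, F; F→C adds C → {A, B, C, D, E, F}. Minimal: {E}⁺ = {E}; {B}⁺ = {B} — none reach the full schema.
{D, E}⁺: DE→BF adds B, F; BE→ADF adds A; F→C adds C → {A, B, C, D, E, F}. Minimal: {E}⁺ = {E}; {D}⁺ = {D} — none reach the full schema.
{E, F}⁺: F→C adds C; CEF→D adds D; DE→BF adds B; BE→ADF adds A → {A, B, C, D, E, F}. Minimal: {F}⁺ = {C, F}; {E}⁺ = {E} — none reach the full schema.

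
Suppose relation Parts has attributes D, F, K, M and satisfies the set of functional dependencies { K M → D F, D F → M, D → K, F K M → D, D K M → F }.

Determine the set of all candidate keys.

DF, DM, KM

{D, F}⁺: DF→M adds M; D→K adds K → {D, F, K, M}. Minimal: {F}⁺ = {F}; {D}⁺ = {D, K} — none reach the full schema.
{D, M}⁺: D→K adds K; DKM→F adds F → {D, F, K, M}. Minimal: {M}⁺ = {M}; {D}⁺ = {D, K} — none reach the full schema.
{K, M}⁺: KM→DF adds D, F → {D, F, K, M}. Minimal: {M}⁺ = {M}; {K}⁺ = {K} — none reach the full schema.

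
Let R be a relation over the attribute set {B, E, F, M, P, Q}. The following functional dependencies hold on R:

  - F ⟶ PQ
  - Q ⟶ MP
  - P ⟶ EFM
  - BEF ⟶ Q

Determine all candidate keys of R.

{B, F}, {B, P}, {B, Q}

Attribute B never appears on the right-hand side of any dependency, so B must belong to every candidate key.
{B}⁺ = {B}, which is not all of the schema, so we must add further attributes.
{B, F}⁺: F→PQ adds P, Q; Q→MP adds M; P→EFM adds E → {B, E, F, M, P, Q}. Minimal: {F}⁺ = {E, F, M, P, Q}; {B}⁺ = {B} — none reach the full schema.
{B, P}⁺: P→EFM adds E, F, M; BEF→Q adds Q → {B, E, F, M, P, Q}. Minimal: {P}⁺ = {E, F, M, P, Q}; {B}⁺ = {B} — none reach the full schema.
{B, Q}⁺: Q→MP adds M, P; P→EFM adds E, F → {B, E, F, M, P, Q}. Minimal: {Q}⁺ = {E, F, M, P, Q}; {B}⁺ = {B} — none reach the full schema.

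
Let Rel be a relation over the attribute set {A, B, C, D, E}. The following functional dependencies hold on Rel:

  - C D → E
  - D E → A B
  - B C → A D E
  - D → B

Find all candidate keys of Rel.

Attribute C never appears on the right-hand side of any dependency, so C must belong to every candidate key.
{C}⁺ = {C}, which is not all of the schema, so we must add further attributes.
{B, C}⁺: BC→ADE adds A, D, E → {A, B, C, D, E}. Minimal: {C}⁺ = {C}; {B}⁺ = {B} — none reach the full schema.
{C, D}⁺: CD→E adds E; DE→AB adds A, B → {A, B, C, D, E}. Minimal: {D}⁺ = {B, D}; {C}⁺ = {C} — none reach the full schema.

{B, C}, {C, D}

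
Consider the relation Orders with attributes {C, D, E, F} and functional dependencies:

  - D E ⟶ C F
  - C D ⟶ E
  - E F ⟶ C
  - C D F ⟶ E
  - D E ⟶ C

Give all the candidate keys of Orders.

(C, D), (D, E)

{C, D}⁺: CD→E adds E; DE→CF adds F → {C, D, E, F}. Minimal: {D}⁺ = {D}; {C}⁺ = {C} — none reach the full schema.
{D, E}⁺: DE→CF adds C, F → {C, D, E, F}. Minimal: {E}⁺ = {E}; {D}⁺ = {D} — none reach the full schema.
Any other superkey contains one of these as a subset, so there are no further candidate keys.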